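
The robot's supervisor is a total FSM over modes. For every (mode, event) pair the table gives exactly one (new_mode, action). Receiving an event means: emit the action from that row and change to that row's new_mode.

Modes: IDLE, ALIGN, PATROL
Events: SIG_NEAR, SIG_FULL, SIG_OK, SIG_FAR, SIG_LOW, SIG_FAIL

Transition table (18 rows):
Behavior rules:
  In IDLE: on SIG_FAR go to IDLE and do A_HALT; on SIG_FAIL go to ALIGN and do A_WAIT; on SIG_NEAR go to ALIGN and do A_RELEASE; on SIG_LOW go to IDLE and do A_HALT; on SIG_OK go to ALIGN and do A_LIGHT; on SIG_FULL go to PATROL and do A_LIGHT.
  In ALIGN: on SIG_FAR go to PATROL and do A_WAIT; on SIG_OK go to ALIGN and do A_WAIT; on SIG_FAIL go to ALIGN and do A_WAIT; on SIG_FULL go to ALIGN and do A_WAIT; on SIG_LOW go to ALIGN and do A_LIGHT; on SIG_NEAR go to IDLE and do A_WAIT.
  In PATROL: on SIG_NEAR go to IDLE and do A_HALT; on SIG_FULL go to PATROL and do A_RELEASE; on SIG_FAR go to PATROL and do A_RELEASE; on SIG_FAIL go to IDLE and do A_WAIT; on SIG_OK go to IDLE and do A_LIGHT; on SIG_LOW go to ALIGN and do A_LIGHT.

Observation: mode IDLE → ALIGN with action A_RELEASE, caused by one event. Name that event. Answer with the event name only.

try SIG_NEAR: (IDLE, SIG_NEAR) → (ALIGN, A_RELEASE)  ← matches
try SIG_FULL: (IDLE, SIG_FULL) → (PATROL, A_LIGHT)
try SIG_OK: (IDLE, SIG_OK) → (ALIGN, A_LIGHT)
try SIG_FAR: (IDLE, SIG_FAR) → (IDLE, A_HALT)
try SIG_LOW: (IDLE, SIG_LOW) → (IDLE, A_HALT)
try SIG_FAIL: (IDLE, SIG_FAIL) → (ALIGN, A_WAIT)

SIG_NEAR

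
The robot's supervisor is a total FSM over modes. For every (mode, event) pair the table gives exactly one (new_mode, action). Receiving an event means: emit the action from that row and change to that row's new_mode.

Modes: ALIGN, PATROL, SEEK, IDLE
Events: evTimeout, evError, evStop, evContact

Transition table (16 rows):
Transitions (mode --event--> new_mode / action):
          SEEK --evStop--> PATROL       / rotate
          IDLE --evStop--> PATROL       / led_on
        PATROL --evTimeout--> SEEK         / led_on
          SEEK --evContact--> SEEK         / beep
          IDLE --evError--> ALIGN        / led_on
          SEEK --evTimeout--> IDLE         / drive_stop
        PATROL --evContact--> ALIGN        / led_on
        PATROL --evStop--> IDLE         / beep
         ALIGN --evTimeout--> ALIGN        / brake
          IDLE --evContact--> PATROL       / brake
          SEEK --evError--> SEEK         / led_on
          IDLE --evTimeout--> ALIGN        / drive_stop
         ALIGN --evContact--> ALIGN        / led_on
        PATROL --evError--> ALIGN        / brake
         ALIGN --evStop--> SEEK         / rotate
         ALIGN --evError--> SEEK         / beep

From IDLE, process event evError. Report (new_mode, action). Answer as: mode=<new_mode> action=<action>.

current mode = IDLE; filter table to that mode:
  (IDLE, evStop) → (PATROL, led_on)
  (IDLE, evError) → (ALIGN, led_on)  ← event matches
  (IDLE, evContact) → (PATROL, brake)
  (IDLE, evTimeout) → (ALIGN, drive_stop)
event = evError selects (ALIGN, led_on)

mode=ALIGN action=led_on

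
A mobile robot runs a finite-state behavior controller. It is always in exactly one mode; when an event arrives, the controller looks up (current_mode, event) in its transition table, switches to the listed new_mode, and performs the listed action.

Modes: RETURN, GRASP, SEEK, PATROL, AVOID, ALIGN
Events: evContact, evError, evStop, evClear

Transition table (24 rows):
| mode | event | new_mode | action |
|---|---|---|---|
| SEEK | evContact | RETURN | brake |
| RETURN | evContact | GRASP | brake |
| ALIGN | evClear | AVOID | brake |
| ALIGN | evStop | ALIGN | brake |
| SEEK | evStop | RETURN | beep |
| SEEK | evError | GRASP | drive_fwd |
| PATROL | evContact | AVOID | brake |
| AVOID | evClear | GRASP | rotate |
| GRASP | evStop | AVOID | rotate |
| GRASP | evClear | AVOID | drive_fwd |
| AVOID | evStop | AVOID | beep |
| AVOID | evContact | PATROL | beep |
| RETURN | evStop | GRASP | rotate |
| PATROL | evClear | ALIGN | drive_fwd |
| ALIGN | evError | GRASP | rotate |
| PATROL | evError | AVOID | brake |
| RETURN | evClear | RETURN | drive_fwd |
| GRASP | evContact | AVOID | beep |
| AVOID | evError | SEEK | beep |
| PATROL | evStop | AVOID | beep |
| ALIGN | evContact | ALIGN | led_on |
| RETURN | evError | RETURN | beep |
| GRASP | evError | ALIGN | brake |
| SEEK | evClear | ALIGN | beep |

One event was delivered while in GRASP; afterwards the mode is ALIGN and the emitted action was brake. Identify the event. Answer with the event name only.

try evContact: (GRASP, evContact) → (AVOID, beep)
try evError: (GRASP, evError) → (ALIGN, brake)  ← matches
try evStop: (GRASP, evStop) → (AVOID, rotate)
try evClear: (GRASP, evClear) → (AVOID, drive_fwd)

evError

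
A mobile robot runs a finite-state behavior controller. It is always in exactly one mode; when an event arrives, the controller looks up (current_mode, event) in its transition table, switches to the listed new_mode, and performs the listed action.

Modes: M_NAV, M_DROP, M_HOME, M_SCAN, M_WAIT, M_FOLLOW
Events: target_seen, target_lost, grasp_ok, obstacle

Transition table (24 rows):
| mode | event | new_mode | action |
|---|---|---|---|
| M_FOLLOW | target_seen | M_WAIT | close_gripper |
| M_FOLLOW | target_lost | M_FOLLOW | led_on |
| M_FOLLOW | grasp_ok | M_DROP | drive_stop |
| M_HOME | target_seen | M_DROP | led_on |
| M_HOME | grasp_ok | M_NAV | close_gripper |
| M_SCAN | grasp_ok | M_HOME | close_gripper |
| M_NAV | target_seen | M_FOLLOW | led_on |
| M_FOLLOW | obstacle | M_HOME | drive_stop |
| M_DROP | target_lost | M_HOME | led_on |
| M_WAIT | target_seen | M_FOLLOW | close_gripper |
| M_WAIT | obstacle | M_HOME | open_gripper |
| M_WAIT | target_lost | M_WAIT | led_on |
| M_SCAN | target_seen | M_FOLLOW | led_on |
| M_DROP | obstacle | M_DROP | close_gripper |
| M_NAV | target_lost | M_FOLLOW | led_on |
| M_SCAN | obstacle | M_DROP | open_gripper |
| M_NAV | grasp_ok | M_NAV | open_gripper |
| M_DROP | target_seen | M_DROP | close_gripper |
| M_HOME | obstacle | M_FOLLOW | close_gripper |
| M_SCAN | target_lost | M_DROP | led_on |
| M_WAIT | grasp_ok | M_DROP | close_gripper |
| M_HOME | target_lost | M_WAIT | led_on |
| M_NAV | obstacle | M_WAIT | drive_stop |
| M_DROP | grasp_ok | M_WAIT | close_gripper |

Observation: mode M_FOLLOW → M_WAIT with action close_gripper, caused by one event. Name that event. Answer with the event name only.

target_seen

try target_seen: (M_FOLLOW, target_seen) → (M_WAIT, close_gripper)  ← matches
try target_lost: (M_FOLLOW, target_lost) → (M_FOLLOW, led_on)
try grasp_ok: (M_FOLLOW, grasp_ok) → (M_DROP, drive_stop)
try obstacle: (M_FOLLOW, obstacle) → (M_HOME, drive_stop)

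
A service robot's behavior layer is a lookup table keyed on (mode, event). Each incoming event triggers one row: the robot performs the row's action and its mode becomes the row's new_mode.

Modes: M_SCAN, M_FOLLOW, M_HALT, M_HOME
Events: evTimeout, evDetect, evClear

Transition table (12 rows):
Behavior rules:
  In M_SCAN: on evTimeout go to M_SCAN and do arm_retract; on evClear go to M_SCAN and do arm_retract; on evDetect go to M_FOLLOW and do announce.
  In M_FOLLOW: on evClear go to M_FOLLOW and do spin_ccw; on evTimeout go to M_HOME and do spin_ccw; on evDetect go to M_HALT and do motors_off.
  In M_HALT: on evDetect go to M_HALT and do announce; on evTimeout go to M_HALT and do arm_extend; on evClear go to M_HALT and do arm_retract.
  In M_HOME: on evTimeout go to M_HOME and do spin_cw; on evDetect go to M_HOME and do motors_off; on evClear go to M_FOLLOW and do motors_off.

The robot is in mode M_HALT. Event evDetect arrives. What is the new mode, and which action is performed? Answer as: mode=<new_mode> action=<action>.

current mode = M_HALT; filter table to that mode:
  (M_HALT, evDetect) → (M_HALT, announce)  ← event matches
  (M_HALT, evTimeout) → (M_HALT, arm_extend)
  (M_HALT, evClear) → (M_HALT, arm_retract)
event = evDetect selects (M_HALT, announce)

mode=M_HALT action=announce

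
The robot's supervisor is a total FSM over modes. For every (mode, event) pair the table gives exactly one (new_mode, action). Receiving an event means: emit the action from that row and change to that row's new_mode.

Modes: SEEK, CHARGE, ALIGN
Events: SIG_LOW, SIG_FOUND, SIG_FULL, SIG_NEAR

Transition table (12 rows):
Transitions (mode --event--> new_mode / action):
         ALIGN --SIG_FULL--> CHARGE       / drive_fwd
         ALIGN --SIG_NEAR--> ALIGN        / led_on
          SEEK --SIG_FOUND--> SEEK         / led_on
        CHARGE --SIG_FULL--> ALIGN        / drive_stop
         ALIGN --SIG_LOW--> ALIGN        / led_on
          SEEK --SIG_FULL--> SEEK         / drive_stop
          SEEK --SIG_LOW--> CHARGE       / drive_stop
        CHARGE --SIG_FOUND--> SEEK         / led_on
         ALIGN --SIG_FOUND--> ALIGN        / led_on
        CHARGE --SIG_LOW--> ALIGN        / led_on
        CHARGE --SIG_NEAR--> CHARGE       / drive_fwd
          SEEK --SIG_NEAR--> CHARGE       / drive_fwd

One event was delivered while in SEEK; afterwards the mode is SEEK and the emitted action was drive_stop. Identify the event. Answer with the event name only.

SIG_FULL

try SIG_LOW: (SEEK, SIG_LOW) → (CHARGE, drive_stop)
try SIG_FOUND: (SEEK, SIG_FOUND) → (SEEK, led_on)
try SIG_FULL: (SEEK, SIG_FULL) → (SEEK, drive_stop)  ← matches
try SIG_NEAR: (SEEK, SIG_NEAR) → (CHARGE, drive_fwd)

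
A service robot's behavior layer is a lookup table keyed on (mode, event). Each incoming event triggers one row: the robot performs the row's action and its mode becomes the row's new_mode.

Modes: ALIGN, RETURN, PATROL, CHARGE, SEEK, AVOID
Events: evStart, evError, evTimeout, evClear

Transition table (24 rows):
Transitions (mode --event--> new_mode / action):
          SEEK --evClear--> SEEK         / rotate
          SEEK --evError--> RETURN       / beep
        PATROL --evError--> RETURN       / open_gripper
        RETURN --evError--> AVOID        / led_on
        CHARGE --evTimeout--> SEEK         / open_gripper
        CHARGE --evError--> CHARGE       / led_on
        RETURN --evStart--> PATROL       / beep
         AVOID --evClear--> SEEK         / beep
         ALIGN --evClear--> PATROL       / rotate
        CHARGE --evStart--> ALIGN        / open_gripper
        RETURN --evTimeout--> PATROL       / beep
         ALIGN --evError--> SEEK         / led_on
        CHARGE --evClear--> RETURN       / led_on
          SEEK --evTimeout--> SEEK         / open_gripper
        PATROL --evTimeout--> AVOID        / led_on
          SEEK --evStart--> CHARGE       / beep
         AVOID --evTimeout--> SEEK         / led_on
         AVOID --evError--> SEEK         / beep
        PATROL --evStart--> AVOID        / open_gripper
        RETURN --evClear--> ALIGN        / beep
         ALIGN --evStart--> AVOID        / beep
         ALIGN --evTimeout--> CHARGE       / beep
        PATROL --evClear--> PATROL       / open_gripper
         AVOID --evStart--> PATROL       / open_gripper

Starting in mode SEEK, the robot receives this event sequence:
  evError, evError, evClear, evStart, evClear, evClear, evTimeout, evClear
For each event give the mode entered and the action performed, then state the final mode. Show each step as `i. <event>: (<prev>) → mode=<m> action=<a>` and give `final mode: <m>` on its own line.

1. evError: (SEEK) → mode=RETURN action=beep
2. evError: (RETURN) → mode=AVOID action=led_on
3. evClear: (AVOID) → mode=SEEK action=beep
4. evStart: (SEEK) → mode=CHARGE action=beep
5. evClear: (CHARGE) → mode=RETURN action=led_on
6. evClear: (RETURN) → mode=ALIGN action=beep
7. evTimeout: (ALIGN) → mode=CHARGE action=beep
8. evClear: (CHARGE) → mode=RETURN action=led_on

final mode: RETURN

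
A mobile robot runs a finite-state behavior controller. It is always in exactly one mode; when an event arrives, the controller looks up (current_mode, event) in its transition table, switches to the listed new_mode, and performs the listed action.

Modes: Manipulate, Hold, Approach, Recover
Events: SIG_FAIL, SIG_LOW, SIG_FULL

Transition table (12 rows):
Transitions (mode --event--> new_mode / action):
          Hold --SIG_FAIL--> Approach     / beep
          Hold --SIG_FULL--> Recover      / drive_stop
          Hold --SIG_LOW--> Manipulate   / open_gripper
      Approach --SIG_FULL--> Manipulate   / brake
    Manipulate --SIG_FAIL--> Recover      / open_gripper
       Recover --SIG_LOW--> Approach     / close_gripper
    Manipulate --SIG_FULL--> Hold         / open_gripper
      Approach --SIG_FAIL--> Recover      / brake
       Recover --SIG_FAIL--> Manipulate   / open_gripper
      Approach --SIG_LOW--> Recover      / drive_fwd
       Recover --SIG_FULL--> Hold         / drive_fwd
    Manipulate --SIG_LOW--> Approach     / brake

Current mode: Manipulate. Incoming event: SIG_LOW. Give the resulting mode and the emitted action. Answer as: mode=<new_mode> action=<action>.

mode=Approach action=brake

current mode = Manipulate; filter table to that mode:
  (Manipulate, SIG_FAIL) → (Recover, open_gripper)
  (Manipulate, SIG_FULL) → (Hold, open_gripper)
  (Manipulate, SIG_LOW) → (Approach, brake)  ← event matches
event = SIG_LOW selects (Approach, brake)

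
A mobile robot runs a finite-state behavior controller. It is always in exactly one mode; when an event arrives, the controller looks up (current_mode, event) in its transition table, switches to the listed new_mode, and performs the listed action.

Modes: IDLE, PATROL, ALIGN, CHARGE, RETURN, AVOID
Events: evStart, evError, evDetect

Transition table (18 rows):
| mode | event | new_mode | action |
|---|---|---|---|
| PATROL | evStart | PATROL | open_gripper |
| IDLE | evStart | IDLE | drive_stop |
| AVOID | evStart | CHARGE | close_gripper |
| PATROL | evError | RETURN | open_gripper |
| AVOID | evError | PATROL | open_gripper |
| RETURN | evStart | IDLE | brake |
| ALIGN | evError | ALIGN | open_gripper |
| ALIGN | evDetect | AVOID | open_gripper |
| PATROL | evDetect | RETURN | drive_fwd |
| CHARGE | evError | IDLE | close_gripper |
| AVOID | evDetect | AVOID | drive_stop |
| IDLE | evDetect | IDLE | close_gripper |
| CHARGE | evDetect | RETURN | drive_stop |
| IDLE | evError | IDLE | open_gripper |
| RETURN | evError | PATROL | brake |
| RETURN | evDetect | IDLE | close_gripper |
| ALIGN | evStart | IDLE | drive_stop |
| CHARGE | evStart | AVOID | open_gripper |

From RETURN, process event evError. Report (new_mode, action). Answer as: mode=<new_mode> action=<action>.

current mode = RETURN; filter table to that mode:
  (RETURN, evStart) → (IDLE, brake)
  (RETURN, evError) → (PATROL, brake)  ← event matches
  (RETURN, evDetect) → (IDLE, close_gripper)
event = evError selects (PATROL, brake)

mode=PATROL action=brake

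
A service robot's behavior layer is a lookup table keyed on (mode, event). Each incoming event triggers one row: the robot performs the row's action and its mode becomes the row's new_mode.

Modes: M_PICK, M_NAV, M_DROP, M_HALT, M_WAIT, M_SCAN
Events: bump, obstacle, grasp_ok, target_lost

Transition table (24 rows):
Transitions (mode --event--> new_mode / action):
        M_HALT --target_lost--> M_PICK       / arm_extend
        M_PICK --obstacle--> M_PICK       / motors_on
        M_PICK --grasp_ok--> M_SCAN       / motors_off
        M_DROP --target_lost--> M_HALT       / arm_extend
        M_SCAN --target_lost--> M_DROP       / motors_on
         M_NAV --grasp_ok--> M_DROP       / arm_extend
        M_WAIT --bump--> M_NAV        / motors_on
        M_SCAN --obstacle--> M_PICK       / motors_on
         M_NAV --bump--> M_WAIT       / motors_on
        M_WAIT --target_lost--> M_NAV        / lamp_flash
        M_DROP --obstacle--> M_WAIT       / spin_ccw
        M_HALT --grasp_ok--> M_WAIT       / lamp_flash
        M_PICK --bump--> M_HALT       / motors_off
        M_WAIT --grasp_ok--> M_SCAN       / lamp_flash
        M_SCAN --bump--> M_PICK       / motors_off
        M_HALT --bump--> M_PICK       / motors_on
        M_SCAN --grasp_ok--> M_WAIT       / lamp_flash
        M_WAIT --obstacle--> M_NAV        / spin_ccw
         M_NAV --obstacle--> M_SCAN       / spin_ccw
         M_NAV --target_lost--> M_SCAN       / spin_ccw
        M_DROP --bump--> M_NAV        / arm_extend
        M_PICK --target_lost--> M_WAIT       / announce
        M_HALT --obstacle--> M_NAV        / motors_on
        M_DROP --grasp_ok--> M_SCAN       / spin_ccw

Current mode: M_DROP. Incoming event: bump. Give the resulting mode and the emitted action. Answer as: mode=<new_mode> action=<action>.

current mode = M_DROP; filter table to that mode:
  (M_DROP, target_lost) → (M_HALT, arm_extend)
  (M_DROP, obstacle) → (M_WAIT, spin_ccw)
  (M_DROP, bump) → (M_NAV, arm_extend)  ← event matches
  (M_DROP, grasp_ok) → (M_SCAN, spin_ccw)
event = bump selects (M_NAV, arm_extend)

mode=M_NAV action=arm_extend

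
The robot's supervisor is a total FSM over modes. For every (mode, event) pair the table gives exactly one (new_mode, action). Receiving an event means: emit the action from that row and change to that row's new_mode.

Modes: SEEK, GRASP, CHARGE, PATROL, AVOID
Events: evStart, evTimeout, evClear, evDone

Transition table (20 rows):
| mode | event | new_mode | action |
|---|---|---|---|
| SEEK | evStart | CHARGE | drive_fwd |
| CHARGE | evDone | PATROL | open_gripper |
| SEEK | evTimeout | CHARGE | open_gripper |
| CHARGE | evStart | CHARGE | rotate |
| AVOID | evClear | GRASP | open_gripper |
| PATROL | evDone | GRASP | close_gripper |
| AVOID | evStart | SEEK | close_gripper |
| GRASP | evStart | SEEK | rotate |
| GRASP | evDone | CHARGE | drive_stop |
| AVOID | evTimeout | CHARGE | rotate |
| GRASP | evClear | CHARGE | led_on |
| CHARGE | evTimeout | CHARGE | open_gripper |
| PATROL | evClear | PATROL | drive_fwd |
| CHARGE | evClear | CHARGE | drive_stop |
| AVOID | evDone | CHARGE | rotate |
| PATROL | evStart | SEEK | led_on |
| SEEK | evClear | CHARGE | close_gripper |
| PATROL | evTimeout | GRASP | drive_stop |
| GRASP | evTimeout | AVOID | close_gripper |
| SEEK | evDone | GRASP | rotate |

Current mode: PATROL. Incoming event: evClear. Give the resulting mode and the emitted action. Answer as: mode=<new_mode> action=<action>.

mode=PATROL action=drive_fwd

current mode = PATROL; filter table to that mode:
  (PATROL, evDone) → (GRASP, close_gripper)
  (PATROL, evClear) → (PATROL, drive_fwd)  ← event matches
  (PATROL, evStart) → (SEEK, led_on)
  (PATROL, evTimeout) → (GRASP, drive_stop)
event = evClear selects (PATROL, drive_fwd)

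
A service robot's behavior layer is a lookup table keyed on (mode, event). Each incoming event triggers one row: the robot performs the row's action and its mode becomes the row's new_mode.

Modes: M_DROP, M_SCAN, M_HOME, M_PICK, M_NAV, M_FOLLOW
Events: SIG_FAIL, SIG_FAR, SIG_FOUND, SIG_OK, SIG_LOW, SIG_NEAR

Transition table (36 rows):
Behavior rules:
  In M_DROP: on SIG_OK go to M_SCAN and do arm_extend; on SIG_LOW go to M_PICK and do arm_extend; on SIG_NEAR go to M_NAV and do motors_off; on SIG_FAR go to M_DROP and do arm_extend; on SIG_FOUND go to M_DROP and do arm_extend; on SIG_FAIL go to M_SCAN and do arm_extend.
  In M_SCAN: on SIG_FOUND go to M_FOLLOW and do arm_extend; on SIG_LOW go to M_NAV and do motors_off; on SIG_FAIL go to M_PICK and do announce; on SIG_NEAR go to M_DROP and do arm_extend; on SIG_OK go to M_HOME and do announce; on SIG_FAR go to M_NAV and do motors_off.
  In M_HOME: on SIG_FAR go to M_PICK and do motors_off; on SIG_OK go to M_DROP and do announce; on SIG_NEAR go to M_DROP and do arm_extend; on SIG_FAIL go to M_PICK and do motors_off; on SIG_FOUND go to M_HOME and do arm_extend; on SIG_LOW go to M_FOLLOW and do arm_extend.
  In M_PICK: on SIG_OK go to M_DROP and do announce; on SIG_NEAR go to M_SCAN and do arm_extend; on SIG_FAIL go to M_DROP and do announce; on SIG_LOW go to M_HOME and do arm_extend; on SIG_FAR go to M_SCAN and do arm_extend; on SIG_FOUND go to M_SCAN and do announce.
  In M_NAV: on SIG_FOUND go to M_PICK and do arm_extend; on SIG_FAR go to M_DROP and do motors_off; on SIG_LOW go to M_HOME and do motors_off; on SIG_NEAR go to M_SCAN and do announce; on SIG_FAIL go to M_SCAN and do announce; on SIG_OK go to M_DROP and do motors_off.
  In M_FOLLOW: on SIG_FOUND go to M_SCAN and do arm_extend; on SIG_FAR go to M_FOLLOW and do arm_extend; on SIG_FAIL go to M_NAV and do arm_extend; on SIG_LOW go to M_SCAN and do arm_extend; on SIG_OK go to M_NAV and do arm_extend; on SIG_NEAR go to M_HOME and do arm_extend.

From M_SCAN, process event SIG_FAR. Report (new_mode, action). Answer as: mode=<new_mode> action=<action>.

current mode = M_SCAN; filter table to that mode:
  (M_SCAN, SIG_FOUND) → (M_FOLLOW, arm_extend)
  (M_SCAN, SIG_LOW) → (M_NAV, motors_off)
  (M_SCAN, SIG_FAIL) → (M_PICK, announce)
  (M_SCAN, SIG_NEAR) → (M_DROP, arm_extend)
  (M_SCAN, SIG_OK) → (M_HOME, announce)
  (M_SCAN, SIG_FAR) → (M_NAV, motors_off)  ← event matches
event = SIG_FAR selects (M_NAV, motors_off)

mode=M_NAV action=motors_off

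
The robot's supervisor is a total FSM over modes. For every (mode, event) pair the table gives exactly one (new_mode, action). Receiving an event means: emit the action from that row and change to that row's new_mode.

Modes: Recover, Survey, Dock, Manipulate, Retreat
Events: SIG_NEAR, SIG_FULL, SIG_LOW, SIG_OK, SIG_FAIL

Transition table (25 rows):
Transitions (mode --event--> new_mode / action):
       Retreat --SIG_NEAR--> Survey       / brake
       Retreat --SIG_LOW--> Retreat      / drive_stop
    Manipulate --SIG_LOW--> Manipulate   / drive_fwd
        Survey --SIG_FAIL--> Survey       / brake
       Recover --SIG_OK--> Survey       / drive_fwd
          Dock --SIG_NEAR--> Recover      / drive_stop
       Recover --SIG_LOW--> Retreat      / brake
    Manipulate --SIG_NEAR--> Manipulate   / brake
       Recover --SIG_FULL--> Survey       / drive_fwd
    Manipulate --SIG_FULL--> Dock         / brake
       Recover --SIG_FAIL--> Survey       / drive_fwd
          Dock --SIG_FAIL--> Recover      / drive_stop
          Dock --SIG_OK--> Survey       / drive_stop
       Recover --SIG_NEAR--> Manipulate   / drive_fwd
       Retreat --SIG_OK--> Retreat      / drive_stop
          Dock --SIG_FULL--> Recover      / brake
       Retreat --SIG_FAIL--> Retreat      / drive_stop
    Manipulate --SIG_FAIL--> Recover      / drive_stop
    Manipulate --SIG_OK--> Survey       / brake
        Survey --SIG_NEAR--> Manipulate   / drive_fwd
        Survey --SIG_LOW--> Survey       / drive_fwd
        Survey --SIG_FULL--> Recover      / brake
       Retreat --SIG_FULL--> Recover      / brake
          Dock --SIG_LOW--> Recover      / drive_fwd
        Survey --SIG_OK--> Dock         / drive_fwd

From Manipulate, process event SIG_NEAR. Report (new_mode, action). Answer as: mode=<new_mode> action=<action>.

mode=Manipulate action=brake

current mode = Manipulate; filter table to that mode:
  (Manipulate, SIG_LOW) → (Manipulate, drive_fwd)
  (Manipulate, SIG_NEAR) → (Manipulate, brake)  ← event matches
  (Manipulate, SIG_FULL) → (Dock, brake)
  (Manipulate, SIG_FAIL) → (Recover, drive_stop)
  (Manipulate, SIG_OK) → (Survey, brake)
event = SIG_NEAR selects (Manipulate, brake)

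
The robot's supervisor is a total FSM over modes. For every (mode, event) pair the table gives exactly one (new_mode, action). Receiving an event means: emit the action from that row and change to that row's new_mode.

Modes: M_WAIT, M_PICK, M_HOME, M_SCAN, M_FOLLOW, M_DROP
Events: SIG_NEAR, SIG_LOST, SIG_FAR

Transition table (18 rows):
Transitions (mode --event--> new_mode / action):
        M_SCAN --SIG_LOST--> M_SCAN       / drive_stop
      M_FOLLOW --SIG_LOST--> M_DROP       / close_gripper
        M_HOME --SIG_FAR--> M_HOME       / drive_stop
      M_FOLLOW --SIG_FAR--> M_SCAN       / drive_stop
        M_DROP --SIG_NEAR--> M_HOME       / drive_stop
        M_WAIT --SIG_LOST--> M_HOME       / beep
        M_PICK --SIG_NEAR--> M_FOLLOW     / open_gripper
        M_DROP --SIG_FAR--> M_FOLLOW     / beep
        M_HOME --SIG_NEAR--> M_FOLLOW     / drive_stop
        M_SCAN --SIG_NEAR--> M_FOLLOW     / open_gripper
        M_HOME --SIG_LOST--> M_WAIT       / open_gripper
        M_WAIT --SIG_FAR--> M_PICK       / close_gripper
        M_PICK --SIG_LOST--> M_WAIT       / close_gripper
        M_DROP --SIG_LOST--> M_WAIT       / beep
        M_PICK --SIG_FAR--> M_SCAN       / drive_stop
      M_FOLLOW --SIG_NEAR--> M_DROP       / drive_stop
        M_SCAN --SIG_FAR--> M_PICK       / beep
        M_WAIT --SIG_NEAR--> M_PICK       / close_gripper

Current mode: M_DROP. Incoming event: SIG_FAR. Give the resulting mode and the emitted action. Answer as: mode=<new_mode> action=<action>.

current mode = M_DROP; filter table to that mode:
  (M_DROP, SIG_NEAR) → (M_HOME, drive_stop)
  (M_DROP, SIG_FAR) → (M_FOLLOW, beep)  ← event matches
  (M_DROP, SIG_LOST) → (M_WAIT, beep)
event = SIG_FAR selects (M_FOLLOW, beep)

mode=M_FOLLOW action=beep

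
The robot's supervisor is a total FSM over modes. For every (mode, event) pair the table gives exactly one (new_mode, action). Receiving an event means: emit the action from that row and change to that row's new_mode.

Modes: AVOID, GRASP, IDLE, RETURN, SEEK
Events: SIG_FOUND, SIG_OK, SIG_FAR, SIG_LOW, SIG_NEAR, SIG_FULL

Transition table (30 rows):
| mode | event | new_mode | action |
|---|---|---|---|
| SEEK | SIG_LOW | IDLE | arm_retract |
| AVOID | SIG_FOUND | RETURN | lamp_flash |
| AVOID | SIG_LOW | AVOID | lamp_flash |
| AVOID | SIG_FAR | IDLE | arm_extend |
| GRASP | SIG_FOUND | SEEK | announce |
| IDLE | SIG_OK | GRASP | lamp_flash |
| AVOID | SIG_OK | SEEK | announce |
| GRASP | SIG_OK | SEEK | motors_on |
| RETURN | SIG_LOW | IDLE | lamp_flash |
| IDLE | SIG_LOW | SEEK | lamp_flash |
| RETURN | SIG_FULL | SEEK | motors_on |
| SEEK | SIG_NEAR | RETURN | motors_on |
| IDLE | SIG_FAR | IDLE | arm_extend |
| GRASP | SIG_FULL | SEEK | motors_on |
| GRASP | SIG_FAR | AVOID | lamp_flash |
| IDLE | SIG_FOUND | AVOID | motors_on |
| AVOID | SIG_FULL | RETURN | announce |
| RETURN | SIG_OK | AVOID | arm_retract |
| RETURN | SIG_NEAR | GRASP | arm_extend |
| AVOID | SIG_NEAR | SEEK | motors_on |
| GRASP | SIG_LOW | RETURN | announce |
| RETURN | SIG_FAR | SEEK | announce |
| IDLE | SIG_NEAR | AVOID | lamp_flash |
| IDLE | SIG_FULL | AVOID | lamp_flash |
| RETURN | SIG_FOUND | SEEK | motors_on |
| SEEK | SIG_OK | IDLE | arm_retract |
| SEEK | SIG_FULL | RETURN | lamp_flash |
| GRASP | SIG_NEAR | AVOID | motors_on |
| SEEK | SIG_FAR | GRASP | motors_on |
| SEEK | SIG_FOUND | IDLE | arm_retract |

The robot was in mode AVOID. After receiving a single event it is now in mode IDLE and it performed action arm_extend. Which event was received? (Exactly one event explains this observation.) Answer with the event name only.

SIG_FAR

try SIG_FOUND: (AVOID, SIG_FOUND) → (RETURN, lamp_flash)
try SIG_OK: (AVOID, SIG_OK) → (SEEK, announce)
try SIG_FAR: (AVOID, SIG_FAR) → (IDLE, arm_extend)  ← matches
try SIG_LOW: (AVOID, SIG_LOW) → (AVOID, lamp_flash)
try SIG_NEAR: (AVOID, SIG_NEAR) → (SEEK, motors_on)
try SIG_FULL: (AVOID, SIG_FULL) → (RETURN, announce)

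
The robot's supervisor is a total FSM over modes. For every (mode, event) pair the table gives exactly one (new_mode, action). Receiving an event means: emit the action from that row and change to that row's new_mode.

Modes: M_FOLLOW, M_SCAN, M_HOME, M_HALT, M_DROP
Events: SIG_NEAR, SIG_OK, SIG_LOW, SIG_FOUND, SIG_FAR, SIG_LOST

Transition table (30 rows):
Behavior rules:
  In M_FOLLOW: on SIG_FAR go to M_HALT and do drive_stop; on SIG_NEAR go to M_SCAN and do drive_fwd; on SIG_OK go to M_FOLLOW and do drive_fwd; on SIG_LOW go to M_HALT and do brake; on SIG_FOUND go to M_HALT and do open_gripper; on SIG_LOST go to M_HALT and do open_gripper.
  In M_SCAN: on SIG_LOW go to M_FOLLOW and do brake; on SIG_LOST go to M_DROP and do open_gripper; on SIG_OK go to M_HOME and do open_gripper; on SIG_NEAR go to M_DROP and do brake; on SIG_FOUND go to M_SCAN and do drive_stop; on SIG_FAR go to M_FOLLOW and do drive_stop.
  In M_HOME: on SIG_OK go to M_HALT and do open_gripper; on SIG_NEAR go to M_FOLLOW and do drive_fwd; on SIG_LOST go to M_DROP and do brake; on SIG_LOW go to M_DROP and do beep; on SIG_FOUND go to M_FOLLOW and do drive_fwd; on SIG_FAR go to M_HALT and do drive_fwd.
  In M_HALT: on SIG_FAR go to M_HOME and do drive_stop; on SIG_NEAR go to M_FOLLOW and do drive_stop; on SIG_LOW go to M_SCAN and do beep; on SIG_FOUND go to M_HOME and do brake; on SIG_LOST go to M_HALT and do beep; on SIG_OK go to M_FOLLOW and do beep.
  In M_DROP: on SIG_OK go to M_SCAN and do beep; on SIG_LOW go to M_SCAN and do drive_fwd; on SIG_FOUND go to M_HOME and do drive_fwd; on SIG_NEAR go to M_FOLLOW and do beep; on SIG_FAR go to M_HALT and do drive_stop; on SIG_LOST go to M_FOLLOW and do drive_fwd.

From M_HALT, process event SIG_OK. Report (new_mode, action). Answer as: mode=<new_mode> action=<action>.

current mode = M_HALT; filter table to that mode:
  (M_HALT, SIG_FAR) → (M_HOME, drive_stop)
  (M_HALT, SIG_NEAR) → (M_FOLLOW, drive_stop)
  (M_HALT, SIG_LOW) → (M_SCAN, beep)
  (M_HALT, SIG_FOUND) → (M_HOME, brake)
  (M_HALT, SIG_LOST) → (M_HALT, beep)
  (M_HALT, SIG_OK) → (M_FOLLOW, beep)  ← event matches
event = SIG_OK selects (M_FOLLOW, beep)

mode=M_FOLLOW action=beep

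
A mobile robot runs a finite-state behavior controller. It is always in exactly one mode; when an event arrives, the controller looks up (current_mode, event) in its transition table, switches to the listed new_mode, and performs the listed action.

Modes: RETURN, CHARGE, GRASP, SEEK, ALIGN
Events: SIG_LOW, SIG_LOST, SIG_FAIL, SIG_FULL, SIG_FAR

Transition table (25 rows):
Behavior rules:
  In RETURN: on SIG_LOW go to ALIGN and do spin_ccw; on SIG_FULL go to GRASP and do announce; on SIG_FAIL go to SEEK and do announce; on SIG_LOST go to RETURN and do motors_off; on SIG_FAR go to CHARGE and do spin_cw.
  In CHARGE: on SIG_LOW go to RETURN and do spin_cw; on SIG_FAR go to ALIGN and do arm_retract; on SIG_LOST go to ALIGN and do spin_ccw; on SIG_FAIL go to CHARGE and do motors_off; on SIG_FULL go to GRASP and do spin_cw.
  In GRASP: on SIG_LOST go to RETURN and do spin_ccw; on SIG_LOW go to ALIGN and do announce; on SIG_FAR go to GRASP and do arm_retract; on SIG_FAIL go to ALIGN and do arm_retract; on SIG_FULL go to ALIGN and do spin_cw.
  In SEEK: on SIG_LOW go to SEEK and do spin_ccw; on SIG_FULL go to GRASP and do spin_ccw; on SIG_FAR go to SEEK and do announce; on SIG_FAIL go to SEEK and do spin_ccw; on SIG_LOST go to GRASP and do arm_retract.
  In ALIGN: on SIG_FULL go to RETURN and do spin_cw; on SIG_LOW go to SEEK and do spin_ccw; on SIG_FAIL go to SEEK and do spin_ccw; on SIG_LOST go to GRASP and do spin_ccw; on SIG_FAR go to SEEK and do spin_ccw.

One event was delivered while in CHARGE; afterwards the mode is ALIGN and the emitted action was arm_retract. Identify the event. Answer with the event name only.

try SIG_LOW: (CHARGE, SIG_LOW) → (RETURN, spin_cw)
try SIG_LOST: (CHARGE, SIG_LOST) → (ALIGN, spin_ccw)
try SIG_FAIL: (CHARGE, SIG_FAIL) → (CHARGE, motors_off)
try SIG_FULL: (CHARGE, SIG_FULL) → (GRASP, spin_cw)
try SIG_FAR: (CHARGE, SIG_FAR) → (ALIGN, arm_retract)  ← matches

SIG_FAR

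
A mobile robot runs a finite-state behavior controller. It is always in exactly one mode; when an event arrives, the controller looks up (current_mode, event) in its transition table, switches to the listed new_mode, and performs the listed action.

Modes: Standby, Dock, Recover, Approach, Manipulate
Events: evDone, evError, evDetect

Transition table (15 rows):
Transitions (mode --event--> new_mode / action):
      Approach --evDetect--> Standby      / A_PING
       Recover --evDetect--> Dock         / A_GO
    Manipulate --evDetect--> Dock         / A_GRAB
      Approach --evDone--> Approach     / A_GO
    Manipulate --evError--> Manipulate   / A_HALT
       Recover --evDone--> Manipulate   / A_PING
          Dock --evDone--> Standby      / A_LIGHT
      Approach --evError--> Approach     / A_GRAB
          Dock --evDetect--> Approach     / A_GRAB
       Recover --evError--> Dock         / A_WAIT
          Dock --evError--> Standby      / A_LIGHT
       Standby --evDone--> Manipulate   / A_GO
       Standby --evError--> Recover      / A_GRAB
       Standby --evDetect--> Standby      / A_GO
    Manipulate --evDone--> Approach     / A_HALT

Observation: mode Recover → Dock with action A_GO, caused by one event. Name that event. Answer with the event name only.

try evDone: (Recover, evDone) → (Manipulate, A_PING)
try evError: (Recover, evError) → (Dock, A_WAIT)
try evDetect: (Recover, evDetect) → (Dock, A_GO)  ← matches

evDetect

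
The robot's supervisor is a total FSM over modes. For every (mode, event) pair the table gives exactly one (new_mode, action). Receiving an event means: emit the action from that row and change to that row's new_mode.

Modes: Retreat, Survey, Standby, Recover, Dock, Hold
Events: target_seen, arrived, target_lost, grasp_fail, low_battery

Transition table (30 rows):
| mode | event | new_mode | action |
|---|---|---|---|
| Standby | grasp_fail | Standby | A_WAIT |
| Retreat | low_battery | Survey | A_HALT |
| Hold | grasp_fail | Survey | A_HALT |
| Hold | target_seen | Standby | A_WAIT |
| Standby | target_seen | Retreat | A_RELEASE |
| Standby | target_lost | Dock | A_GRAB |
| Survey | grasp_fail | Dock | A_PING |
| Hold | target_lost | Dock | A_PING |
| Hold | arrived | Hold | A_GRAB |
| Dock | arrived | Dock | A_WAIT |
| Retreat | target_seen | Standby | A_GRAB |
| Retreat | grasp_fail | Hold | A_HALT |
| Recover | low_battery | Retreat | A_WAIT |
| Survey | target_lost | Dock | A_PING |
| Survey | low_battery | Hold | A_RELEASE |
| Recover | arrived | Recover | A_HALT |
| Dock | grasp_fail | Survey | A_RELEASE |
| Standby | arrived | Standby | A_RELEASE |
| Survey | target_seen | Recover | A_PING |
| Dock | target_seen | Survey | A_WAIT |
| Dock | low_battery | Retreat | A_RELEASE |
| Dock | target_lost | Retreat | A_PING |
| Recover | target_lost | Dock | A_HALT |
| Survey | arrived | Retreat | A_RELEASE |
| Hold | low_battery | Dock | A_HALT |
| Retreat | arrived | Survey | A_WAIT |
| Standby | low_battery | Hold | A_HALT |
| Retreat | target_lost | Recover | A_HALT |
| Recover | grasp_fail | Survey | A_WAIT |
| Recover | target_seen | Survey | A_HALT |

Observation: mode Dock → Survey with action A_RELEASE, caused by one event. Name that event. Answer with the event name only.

try target_seen: (Dock, target_seen) → (Survey, A_WAIT)
try arrived: (Dock, arrived) → (Dock, A_WAIT)
try target_lost: (Dock, target_lost) → (Retreat, A_PING)
try grasp_fail: (Dock, grasp_fail) → (Survey, A_RELEASE)  ← matches
try low_battery: (Dock, low_battery) → (Retreat, A_RELEASE)

grasp_fail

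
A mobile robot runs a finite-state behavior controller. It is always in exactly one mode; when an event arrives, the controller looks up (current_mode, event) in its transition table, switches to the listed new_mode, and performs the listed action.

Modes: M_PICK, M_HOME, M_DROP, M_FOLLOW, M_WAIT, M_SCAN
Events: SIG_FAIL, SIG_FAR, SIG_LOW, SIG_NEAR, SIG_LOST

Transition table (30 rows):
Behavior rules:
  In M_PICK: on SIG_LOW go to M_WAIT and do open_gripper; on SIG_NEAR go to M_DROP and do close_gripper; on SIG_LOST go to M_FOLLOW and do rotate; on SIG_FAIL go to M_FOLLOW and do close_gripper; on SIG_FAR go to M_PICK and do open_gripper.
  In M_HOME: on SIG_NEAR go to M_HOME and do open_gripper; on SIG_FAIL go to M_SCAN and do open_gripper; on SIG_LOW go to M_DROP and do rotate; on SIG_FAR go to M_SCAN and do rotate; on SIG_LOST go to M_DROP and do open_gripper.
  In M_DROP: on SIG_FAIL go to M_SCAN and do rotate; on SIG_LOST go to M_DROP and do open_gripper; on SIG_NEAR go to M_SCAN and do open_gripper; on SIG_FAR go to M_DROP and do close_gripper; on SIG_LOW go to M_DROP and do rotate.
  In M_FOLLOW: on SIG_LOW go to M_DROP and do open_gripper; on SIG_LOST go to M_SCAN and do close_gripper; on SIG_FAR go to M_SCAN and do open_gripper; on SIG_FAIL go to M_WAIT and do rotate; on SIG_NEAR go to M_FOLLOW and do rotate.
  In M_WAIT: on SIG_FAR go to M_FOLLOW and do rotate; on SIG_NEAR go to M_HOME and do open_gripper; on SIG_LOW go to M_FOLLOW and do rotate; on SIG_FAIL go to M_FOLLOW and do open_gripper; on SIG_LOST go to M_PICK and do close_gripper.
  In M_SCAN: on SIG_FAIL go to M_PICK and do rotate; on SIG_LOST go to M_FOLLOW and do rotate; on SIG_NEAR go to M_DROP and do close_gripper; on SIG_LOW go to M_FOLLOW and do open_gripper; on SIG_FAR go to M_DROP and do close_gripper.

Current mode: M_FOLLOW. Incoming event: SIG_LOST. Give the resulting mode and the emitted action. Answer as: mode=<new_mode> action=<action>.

mode=M_SCAN action=close_gripper

current mode = M_FOLLOW; filter table to that mode:
  (M_FOLLOW, SIG_LOW) → (M_DROP, open_gripper)
  (M_FOLLOW, SIG_LOST) → (M_SCAN, close_gripper)  ← event matches
  (M_FOLLOW, SIG_FAR) → (M_SCAN, open_gripper)
  (M_FOLLOW, SIG_FAIL) → (M_WAIT, rotate)
  (M_FOLLOW, SIG_NEAR) → (M_FOLLOW, rotate)
event = SIG_LOST selects (M_SCAN, close_gripper)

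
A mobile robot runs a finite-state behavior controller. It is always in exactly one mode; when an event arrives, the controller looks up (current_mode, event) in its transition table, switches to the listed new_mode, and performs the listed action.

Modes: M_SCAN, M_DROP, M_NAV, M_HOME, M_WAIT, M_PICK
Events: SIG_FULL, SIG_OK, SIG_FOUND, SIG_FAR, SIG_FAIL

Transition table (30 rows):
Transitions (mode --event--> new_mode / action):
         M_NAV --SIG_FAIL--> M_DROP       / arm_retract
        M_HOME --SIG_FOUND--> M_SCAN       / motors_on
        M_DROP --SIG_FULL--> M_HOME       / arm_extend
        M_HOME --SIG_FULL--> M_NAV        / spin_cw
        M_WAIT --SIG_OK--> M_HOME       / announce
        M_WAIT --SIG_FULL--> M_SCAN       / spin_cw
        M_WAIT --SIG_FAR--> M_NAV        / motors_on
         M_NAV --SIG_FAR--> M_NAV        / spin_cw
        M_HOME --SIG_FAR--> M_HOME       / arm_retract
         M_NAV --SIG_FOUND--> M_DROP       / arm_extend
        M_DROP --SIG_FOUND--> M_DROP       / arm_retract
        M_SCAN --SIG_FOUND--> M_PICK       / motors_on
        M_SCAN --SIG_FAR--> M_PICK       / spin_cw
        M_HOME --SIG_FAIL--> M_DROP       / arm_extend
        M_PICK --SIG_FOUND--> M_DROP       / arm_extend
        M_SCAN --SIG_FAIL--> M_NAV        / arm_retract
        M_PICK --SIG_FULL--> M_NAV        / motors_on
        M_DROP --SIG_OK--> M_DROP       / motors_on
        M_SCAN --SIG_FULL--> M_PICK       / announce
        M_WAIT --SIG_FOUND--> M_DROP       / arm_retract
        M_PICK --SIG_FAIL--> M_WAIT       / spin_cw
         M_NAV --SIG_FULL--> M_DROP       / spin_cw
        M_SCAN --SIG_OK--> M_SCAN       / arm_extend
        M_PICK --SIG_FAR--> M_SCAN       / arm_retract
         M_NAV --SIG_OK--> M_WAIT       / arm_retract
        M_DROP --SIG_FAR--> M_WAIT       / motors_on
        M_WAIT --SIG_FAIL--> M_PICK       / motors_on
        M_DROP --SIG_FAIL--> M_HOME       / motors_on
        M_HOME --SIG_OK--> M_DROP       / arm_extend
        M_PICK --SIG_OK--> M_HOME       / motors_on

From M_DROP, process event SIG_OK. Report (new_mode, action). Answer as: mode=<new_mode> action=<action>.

current mode = M_DROP; filter table to that mode:
  (M_DROP, SIG_FULL) → (M_HOME, arm_extend)
  (M_DROP, SIG_FOUND) → (M_DROP, arm_retract)
  (M_DROP, SIG_OK) → (M_DROP, motors_on)  ← event matches
  (M_DROP, SIG_FAR) → (M_WAIT, motors_on)
  (M_DROP, SIG_FAIL) → (M_HOME, motors_on)
event = SIG_OK selects (M_DROP, motors_on)

mode=M_DROP action=motors_on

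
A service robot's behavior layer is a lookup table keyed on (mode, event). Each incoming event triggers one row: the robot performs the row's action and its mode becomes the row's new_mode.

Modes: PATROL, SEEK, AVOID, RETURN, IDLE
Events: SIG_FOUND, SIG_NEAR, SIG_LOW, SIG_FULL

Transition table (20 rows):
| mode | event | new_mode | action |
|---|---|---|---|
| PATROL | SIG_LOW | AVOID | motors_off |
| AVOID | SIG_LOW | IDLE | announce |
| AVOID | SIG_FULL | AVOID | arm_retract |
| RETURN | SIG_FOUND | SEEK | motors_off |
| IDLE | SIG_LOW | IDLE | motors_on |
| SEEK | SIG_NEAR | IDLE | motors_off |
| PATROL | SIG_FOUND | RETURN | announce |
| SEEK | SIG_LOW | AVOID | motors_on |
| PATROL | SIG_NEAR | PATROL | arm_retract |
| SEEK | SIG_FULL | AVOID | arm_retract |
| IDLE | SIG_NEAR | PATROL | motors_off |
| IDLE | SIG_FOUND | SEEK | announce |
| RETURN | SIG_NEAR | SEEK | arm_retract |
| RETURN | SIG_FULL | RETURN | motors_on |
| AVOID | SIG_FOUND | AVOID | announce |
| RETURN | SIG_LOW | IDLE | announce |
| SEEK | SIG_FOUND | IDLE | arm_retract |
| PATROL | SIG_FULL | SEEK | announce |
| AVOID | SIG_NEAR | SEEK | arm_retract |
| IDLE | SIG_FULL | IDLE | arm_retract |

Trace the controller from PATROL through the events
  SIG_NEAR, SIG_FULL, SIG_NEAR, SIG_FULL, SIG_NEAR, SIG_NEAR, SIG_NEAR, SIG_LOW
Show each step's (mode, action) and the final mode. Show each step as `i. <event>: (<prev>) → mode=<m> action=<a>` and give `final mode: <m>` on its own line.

final mode: AVOID

1. SIG_NEAR: (PATROL) → mode=PATROL action=arm_retract
2. SIG_FULL: (PATROL) → mode=SEEK action=announce
3. SIG_NEAR: (SEEK) → mode=IDLE action=motors_off
4. SIG_FULL: (IDLE) → mode=IDLE action=arm_retract
5. SIG_NEAR: (IDLE) → mode=PATROL action=motors_off
6. SIG_NEAR: (PATROL) → mode=PATROL action=arm_retract
7. SIG_NEAR: (PATROL) → mode=PATROL action=arm_retract
8. SIG_LOW: (PATROL) → mode=AVOID action=motors_off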